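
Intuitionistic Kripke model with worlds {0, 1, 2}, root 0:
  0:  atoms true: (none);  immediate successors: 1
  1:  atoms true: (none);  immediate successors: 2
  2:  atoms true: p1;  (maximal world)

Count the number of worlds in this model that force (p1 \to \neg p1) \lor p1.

0: does not force it — 0 \nVdash (p1 \to \neg p1) \lor p1: neither disjunct is forced at 0.
1: does not force it — 1 \nVdash (p1 \to \neg p1) \lor p1: neither disjunct is forced at 1.
2: forces it.
Worlds forcing the formula: {2}.

1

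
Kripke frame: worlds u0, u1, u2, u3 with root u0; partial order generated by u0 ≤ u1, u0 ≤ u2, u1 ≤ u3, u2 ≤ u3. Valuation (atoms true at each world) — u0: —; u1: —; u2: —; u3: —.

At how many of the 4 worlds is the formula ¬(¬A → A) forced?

4

u0: forces it.
u1: forces it.
u2: forces it.
u3: forces it.
Worlds forcing the formula: {u0, u1, u2, u3}.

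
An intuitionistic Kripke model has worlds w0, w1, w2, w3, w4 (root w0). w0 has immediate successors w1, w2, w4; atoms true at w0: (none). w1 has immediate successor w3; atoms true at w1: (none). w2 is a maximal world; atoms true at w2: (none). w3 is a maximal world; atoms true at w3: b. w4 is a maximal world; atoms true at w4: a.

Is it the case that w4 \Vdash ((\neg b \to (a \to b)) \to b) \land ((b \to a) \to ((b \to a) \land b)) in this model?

No

w4 \nVdash ((\neg b \to (a \to b)) \to b) \land ((b \to a) \to ((b \to a) \land b)) since w4 fails (b \to a) \to ((b \to a) \land b).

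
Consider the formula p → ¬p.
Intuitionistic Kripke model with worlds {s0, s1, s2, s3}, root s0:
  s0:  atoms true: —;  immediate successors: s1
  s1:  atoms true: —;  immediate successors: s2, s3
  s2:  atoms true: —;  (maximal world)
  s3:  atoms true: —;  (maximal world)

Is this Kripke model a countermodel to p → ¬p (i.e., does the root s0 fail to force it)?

s0 ⊩ p → ¬p vacuously: no world accessible from s0 forces the antecedent p.
So the root s0 forces p → ¬p; the model is not a countermodel.

No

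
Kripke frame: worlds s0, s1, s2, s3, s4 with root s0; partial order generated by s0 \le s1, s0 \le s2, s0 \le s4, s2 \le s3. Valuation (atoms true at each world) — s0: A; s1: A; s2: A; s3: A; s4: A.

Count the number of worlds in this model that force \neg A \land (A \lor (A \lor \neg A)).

s0: does not force it — s0 \nVdash \neg A \land (A \lor (A \lor \neg A)) since s0 fails \neg A.
s1: does not force it.
s2: does not force it.
s3: does not force it.
s4: does not force it.
Worlds forcing the formula: { }.

0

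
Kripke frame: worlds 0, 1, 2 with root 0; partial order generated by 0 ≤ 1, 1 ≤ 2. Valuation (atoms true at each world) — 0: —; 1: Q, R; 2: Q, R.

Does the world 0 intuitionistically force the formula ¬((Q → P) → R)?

0 ⊮ ¬((Q → P) → R) since 0 is accessible from 0 and 0 ⊩ (Q → P) → R.
0 ⊩ (Q → P) → R vacuously: no world accessible from 0 forces the antecedent Q → P.

No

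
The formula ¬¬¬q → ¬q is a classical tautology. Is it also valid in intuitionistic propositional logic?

This is triple-negation reduction, which is intuitionistically derivable.
Assume ¬¬¬q and suppose q. Then ¬¬q (double-negation introduction), contradicting ¬¬¬q. So ¬q.

Yes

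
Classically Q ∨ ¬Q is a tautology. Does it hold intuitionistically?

This is the law of excluded middle, which is not intuitionistically valid.
A Kripke countermodel: worlds u, v; order generated by u ≤ v; atoms true at each world — u:{}; v:{Q}.
u ⊮ Q ∨ ¬Q: neither disjunct is forced at u.
u lacks atom Q, so u ⊮ Q.
So the root u does not force the formula.

No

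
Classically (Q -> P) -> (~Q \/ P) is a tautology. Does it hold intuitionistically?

No

This is the material-implication-as-disjunction principle, which is not intuitionistically valid.
A Kripke countermodel: worlds u0, u1; order generated by u0 <= u1; atoms true at each world — u0:{}; u1:{P,Q}.
u0 ||-/- (Q -> P) -> (~Q \/ P): already at u0 itself, u0 ||- Q -> P but u0 ||-/- ~Q \/ P.
u0 ||-/- ~Q \/ P: neither disjunct is forced at u0.
u0 ||-/- ~Q since u1 is accessible from u0 and u1 ||- Q.
So the root u0 does not force the formula.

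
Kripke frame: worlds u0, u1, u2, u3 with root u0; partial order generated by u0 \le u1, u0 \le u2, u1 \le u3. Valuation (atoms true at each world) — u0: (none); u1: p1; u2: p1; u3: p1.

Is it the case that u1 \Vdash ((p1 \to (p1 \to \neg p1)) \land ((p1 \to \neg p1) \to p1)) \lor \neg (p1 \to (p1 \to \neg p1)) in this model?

Yes

u1 \Vdash ((p1 \to (p1 \to \neg p1)) \land ((p1 \to \neg p1) \to p1)) \lor \neg (p1 \to (p1 \to \neg p1)) via the disjunct \neg (p1 \to (p1 \to \neg p1)).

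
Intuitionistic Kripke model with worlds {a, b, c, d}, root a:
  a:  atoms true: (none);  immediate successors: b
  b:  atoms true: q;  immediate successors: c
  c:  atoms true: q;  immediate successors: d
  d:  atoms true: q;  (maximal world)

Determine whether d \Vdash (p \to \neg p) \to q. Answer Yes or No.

d \Vdash (p \to \neg p) \to q: every world accessible from d that forces p \to \neg p (namely d) also forces q.

Yes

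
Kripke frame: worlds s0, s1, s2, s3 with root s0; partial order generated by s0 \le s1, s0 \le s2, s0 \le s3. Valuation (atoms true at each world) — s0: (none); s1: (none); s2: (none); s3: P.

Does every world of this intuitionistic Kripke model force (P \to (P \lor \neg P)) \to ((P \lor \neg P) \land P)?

No

Not every world: s0 \nVdash (P \to (P \lor \neg P)) \to ((P \lor \neg P) \land P).
s0 \nVdash (P \to (P \lor \neg P)) \to ((P \lor \neg P) \land P): already at s0 itself, s0 \Vdash P \to (P \lor \neg P) but s0 \nVdash (P \lor \neg P) \land P.
s0 \nVdash (P \lor \neg P) \land P since s0 fails P \lor \neg P.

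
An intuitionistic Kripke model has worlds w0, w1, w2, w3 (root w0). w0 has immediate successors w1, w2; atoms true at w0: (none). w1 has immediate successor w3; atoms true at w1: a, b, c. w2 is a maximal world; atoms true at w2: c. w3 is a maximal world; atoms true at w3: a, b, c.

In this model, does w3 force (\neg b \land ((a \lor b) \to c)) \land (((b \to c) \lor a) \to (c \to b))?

w3 \nVdash (\neg b \land ((a \lor b) \to c)) \land (((b \to c) \lor a) \to (c \to b)) since w3 fails \neg b \land ((a \lor b) \to c).

No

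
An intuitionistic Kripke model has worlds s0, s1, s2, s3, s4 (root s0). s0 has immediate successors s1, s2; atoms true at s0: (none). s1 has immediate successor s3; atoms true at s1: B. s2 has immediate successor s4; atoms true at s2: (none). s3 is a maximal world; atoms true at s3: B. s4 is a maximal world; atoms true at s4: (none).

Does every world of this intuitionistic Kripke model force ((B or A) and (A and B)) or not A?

s0 forces ((B or A) and (A and B)) or not A via the disjunct not A.
Since the root s0 forces ((B or A) and (A and B)) or not A and forcing is persistent (monotone upward), every world forces it.

Yes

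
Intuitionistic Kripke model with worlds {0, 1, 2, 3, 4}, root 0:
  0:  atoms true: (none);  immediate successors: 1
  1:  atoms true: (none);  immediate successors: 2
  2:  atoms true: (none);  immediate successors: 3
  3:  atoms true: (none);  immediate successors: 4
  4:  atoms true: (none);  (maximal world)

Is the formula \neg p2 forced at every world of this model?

Yes

0 \Vdash \neg p2: no world accessible from 0 forces p2.
Since the root 0 forces \neg p2 and forcing is persistent (monotone upward), every world forces it.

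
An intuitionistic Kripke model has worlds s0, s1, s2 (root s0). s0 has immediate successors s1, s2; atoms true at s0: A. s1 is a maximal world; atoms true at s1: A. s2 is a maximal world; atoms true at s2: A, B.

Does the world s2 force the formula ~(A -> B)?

No

s2 ||-/- ~(A -> B) since s2 is accessible from s2 and s2 ||- A -> B.
s2 ||- A -> B: every world accessible from s2 that forces A (namely s2) also forces B.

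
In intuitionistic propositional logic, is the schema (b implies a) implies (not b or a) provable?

No

This is the material-implication-as-disjunction principle, which is not intuitionistically valid.
A Kripke countermodel: worlds 0, 1; order generated by 0 <= 1; atoms true at each world — 0:{}; 1:{a,b}.
0 does not force (b implies a) implies (not b or a): already at 0 itself, 0 forces b implies a but 0 does not force not b or a.
0 does not force not b or a: neither disjunct is forced at 0.
0 does not force not b since 1 is accessible from 0 and 1 forces b.
So the root 0 does not force the formula.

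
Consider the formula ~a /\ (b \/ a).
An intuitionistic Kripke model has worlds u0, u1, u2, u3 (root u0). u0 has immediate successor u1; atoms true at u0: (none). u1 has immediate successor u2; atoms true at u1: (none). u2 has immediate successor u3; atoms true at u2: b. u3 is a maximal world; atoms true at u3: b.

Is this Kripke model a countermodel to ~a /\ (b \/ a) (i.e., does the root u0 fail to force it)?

u0 ||-/- ~a /\ (b \/ a) since u0 fails b \/ a.
So the root u0 does not force ~a /\ (b \/ a); the model is a countermodel.

Yes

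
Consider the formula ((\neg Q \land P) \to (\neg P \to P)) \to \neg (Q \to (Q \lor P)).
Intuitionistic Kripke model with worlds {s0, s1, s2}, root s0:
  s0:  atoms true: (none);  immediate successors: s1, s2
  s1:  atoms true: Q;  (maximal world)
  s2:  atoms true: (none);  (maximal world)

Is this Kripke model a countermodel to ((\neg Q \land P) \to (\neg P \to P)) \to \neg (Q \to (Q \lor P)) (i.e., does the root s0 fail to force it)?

Yes

s0 \nVdash ((\neg Q \land P) \to (\neg P \to P)) \to \neg (Q \to (Q \lor P)): already at s0 itself, s0 \Vdash (\neg Q \land P) \to (\neg P \to P) but s0 \nVdash \neg (Q \to (Q \lor P)).
s0 \nVdash \neg (Q \to (Q \lor P)) since s0 is accessible from s0 and s0 \Vdash Q \to (Q \lor P).
s0 \Vdash Q \to (Q \lor P): every world accessible from s0 that forces Q (namely s1) also forces Q \lor P.
So the root s0 does not force ((\neg Q \land P) \to (\neg P \to P)) \to \neg (Q \to (Q \lor P)); the model is a countermodel.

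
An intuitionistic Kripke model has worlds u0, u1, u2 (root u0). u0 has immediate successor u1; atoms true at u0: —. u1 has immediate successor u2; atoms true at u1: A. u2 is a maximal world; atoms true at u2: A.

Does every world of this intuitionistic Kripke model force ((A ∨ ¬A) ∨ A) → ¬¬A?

Yes

u0 ⊩ ((A ∨ ¬A) ∨ A) → ¬¬A: every world accessible from u0 that forces (A ∨ ¬A) ∨ A (namely u1, u2) also forces ¬¬A.
Since the root u0 forces ((A ∨ ¬A) ∨ A) → ¬¬A and forcing is persistent (monotone upward), every world forces it.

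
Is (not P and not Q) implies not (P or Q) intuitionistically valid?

Yes

This is a constructively valid De Morgan direction (conjunction of negations to negated disjunction), which is intuitionistically derivable.
If both not P and not Q hold at a world, no accessible world forces P or forces Q, so none forces P or Q.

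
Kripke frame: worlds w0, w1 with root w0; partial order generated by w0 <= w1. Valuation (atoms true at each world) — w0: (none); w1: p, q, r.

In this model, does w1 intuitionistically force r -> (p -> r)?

Yes

w1 ||- r -> (p -> r): every world accessible from w1 that forces r (namely w1) also forces p -> r.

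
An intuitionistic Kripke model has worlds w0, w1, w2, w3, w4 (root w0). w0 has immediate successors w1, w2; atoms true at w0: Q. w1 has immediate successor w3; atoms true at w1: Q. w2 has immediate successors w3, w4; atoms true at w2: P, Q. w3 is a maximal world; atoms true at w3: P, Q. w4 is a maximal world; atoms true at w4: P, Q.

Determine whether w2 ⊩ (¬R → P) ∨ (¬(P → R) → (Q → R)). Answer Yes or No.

w2 ⊩ (¬R → P) ∨ (¬(P → R) → (Q → R)) via the disjunct ¬R → P.

Yes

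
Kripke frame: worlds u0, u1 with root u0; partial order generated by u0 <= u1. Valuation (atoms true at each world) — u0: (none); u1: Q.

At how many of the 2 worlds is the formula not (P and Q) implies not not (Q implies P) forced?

u0: does not force it — u0 does not force not (P and Q) implies not not (Q implies P): already at u0 itself, u0 forces not (P and Q) but u0 does not force not not (Q implies P).
u1: does not force it — u1 does not force not (P and Q) implies not not (Q implies P): already at u1 itself, u1 forces not (P and Q) but u1 does not force not not (Q implies P).
Worlds forcing the formula: { }.

0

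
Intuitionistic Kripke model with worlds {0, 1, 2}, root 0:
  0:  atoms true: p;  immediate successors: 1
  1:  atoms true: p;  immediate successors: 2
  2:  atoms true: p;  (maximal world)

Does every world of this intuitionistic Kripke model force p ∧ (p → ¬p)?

Not every world: 0 ⊮ p ∧ (p → ¬p).
0 ⊮ p ∧ (p → ¬p) since 0 fails p → ¬p.

No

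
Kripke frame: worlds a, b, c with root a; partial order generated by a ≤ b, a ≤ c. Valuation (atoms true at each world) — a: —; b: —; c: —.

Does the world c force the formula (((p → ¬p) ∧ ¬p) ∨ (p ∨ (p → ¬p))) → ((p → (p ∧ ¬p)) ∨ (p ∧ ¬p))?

Yes

c ⊩ (((p → ¬p) ∧ ¬p) ∨ (p ∨ (p → ¬p))) → ((p → (p ∧ ¬p)) ∨ (p ∧ ¬p)): every world accessible from c that forces ((p → ¬p) ∧ ¬p) ∨ (p ∨ (p → ¬p)) (namely c) also forces (p → (p ∧ ¬p)) ∨ (p ∧ ¬p).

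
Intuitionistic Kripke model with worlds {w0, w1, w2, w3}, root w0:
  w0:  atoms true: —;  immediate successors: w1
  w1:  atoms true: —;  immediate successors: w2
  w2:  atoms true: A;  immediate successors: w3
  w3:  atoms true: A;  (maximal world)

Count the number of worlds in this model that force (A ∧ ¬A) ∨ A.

2

w0: does not force it — w0 ⊮ (A ∧ ¬A) ∨ A: neither disjunct is forced at w0.
w1: does not force it — w1 ⊮ (A ∧ ¬A) ∨ A: neither disjunct is forced at w1.
w2: forces it.
w3: forces it.
Worlds forcing the formula: {w2, w3}.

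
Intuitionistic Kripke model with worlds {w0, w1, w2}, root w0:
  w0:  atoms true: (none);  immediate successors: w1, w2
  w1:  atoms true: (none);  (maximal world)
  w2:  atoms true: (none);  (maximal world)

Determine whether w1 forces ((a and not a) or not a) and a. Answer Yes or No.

No

w1 does not force ((a and not a) or not a) and a since w1 fails a.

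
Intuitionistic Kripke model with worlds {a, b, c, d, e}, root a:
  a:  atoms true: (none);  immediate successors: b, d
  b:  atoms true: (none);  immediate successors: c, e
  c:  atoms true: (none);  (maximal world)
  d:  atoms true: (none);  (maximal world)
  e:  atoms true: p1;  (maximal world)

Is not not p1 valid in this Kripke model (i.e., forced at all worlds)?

No

Not every world: a does not force not not p1.
a does not force not not p1 since c is accessible from a and c forces not p1.
c forces not p1: no world accessible from c forces p1.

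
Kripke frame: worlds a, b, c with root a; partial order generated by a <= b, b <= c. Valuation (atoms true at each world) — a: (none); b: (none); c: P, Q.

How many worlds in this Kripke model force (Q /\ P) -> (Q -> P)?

3

a: forces it.
b: forces it.
c: forces it.
Worlds forcing the formula: {a, b, c}.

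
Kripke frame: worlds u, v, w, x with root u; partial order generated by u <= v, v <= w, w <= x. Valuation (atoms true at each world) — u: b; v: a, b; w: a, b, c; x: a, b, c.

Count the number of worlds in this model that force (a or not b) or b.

u: forces it.
v: forces it.
w: forces it.
x: forces it.
Worlds forcing the formula: {u, v, w, x}.

4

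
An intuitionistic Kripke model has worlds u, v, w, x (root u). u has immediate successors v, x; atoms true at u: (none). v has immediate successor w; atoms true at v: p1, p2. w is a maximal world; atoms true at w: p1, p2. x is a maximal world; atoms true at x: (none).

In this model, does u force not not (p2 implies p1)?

u forces not not (p2 implies p1): no world accessible from u forces not (p2 implies p1).

Yes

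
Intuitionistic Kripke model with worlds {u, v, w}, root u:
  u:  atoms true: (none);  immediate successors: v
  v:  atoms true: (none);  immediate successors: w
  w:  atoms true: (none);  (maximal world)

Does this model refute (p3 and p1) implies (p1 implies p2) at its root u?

u forces (p3 and p1) implies (p1 implies p2) vacuously: no world accessible from u forces the antecedent p3 and p1.
So the root u forces (p3 and p1) implies (p1 implies p2); the model is not a countermodel.

No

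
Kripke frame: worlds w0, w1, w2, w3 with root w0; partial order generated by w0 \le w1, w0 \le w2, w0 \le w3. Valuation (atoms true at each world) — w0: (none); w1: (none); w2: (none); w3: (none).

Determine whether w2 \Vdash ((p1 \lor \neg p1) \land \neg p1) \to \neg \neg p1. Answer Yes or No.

w2 \nVdash ((p1 \lor \neg p1) \land \neg p1) \to \neg \neg p1: already at w2 itself, w2 \Vdash (p1 \lor \neg p1) \land \neg p1 but w2 \nVdash \neg \neg p1.
w2 \nVdash \neg \neg p1 since w2 is accessible from w2 and w2 \Vdash \neg p1.
w2 \Vdash \neg p1: no world accessible from w2 forces p1.

No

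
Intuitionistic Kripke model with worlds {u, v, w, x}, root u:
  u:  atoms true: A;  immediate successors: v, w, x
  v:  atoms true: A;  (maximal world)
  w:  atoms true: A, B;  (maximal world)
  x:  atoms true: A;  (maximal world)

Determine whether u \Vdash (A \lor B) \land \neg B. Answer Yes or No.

No

u \nVdash (A \lor B) \land \neg B since u fails \neg B.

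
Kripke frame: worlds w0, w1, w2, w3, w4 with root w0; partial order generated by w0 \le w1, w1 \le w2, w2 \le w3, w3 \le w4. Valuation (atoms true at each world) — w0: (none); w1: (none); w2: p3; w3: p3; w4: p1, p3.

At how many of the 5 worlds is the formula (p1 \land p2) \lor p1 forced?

w0: does not force it — w0 \nVdash (p1 \land p2) \lor p1: neither disjunct is forced at w0.
w1: does not force it — w1 \nVdash (p1 \land p2) \lor p1: neither disjunct is forced at w1.
w2: does not force it — w2 \nVdash (p1 \land p2) \lor p1: neither disjunct is forced at w2.
w3: does not force it.
w4: forces it.
Worlds forcing the formula: {w4}.

1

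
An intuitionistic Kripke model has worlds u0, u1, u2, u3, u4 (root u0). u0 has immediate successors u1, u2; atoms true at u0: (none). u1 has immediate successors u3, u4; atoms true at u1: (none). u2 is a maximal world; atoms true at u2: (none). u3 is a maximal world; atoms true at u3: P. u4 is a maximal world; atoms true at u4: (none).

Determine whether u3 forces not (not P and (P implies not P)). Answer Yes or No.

Yes

u3 forces not (not P and (P implies not P)): no world accessible from u3 forces not P and (P implies not P).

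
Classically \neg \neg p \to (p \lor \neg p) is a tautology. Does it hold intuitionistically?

This is a variant of double-negation elimination (deriving excluded middle from double negation), which is not intuitionistically valid.
A Kripke countermodel: worlds 0, 1; order generated by 0 \le 1; atoms true at each world — 0:{}; 1:{p}.
0 \nVdash \neg \neg p \to (p \lor \neg p): already at 0 itself, 0 \Vdash \neg \neg p but 0 \nVdash p \lor \neg p.
0 \nVdash p \lor \neg p: neither disjunct is forced at 0.
0 lacks atom p, so 0 \nVdash p.
So the root 0 does not force the formula.

No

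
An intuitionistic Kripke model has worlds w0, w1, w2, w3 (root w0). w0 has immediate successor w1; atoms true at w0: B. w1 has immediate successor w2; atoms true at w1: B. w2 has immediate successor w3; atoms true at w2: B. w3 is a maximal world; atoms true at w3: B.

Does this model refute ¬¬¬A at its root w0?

w0 ⊩ ¬¬¬A: no world accessible from w0 forces ¬¬A.
So the root w0 forces ¬¬¬A; the model is not a countermodel.

No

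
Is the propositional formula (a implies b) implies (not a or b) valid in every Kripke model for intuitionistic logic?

No

This is the material-implication-as-disjunction principle, which is not intuitionistically valid.
A Kripke countermodel: worlds u0, u1; order generated by u0 <= u1; atoms true at each world — u0:{}; u1:{a,b}.
u0 does not force (a implies b) implies (not a or b): already at u0 itself, u0 forces a implies b but u0 does not force not a or b.
u0 does not force not a or b: neither disjunct is forced at u0.
u0 does not force not a since u1 is accessible from u0 and u1 forces a.
So the root u0 does not force the formula.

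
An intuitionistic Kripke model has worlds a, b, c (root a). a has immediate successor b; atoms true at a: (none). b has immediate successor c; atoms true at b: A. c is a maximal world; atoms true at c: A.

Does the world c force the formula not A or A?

c forces not A or A via the disjunct A.

Yes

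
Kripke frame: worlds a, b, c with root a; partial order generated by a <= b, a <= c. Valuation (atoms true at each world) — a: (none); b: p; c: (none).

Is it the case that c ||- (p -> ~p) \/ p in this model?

Yes

c ||- (p -> ~p) \/ p via the disjunct p -> ~p.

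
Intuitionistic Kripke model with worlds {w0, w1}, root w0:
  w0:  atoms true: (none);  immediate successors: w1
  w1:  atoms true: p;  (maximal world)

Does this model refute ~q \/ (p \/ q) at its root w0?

w0 ||- ~q \/ (p \/ q) via the disjunct ~q.
So the root w0 forces ~q \/ (p \/ q); the model is not a countermodel.

No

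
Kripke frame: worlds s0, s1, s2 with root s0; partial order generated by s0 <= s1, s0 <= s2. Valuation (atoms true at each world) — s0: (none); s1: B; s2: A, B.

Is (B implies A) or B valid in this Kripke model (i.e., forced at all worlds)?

No

Not every world: s0 does not force (B implies A) or B.
s0 does not force (B implies A) or B: neither disjunct is forced at s0.
s0 does not force B implies A: at the accessible world s1, s1 forces B but s1 does not force A.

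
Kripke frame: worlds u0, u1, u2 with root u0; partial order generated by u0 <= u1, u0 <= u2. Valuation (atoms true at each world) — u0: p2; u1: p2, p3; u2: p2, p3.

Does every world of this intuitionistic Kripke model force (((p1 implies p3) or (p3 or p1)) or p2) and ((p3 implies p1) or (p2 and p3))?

Not every world: u0 does not force (((p1 implies p3) or (p3 or p1)) or p2) and ((p3 implies p1) or (p2 and p3)).
u0 does not force (((p1 implies p3) or (p3 or p1)) or p2) and ((p3 implies p1) or (p2 and p3)) since u0 fails (p3 implies p1) or (p2 and p3).

No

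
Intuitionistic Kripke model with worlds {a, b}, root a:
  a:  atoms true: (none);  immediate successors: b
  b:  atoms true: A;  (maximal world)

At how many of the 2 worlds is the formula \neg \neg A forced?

a: forces it.
b: forces it.
Worlds forcing the formula: {a, b}.

2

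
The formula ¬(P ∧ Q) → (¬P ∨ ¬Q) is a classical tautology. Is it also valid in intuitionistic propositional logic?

No

This is the constructively invalid direction of De Morgan's law for conjunction, which is not intuitionistically valid.
A Kripke countermodel: worlds u, v, w; order generated by u ≤ v, u ≤ w; atoms true at each world — u:{}; v:{P}; w:{Q}.
u ⊮ ¬(P ∧ Q) → (¬P ∨ ¬Q): already at u itself, u ⊩ ¬(P ∧ Q) but u ⊮ ¬P ∨ ¬Q.
u ⊮ ¬P ∨ ¬Q: neither disjunct is forced at u.
u ⊮ ¬P since v is accessible from u and v ⊩ P.
So the root u does not force the formula.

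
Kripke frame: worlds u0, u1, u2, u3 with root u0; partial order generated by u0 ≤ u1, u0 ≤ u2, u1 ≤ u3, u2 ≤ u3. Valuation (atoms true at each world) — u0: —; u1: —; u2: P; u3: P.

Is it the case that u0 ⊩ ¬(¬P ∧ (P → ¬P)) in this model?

Yes

u0 ⊩ ¬(¬P ∧ (P → ¬P)): no world accessible from u0 forces ¬P ∧ (P → ¬P).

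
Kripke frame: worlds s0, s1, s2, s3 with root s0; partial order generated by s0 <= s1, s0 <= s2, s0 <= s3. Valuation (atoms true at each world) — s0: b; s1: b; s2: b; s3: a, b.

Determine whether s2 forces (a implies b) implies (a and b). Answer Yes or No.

s2 does not force (a implies b) implies (a and b): already at s2 itself, s2 forces a implies b but s2 does not force a and b.
s2 does not force a and b since s2 fails a.

No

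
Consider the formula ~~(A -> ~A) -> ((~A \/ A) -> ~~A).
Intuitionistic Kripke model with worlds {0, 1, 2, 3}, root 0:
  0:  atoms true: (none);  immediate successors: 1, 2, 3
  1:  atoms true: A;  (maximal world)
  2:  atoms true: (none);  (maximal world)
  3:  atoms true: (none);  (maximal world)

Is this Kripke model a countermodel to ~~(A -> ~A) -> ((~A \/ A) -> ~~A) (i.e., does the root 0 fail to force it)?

Yes

0 ||-/- ~~(A -> ~A) -> ((~A \/ A) -> ~~A): at the accessible world 2, 2 ||- ~~(A -> ~A) but 2 ||-/- (~A \/ A) -> ~~A.
2 ||-/- (~A \/ A) -> ~~A: already at 2 itself, 2 ||- ~A \/ A but 2 ||-/- ~~A.
2 ||-/- ~~A since 2 is accessible from 2 and 2 ||- ~A.
2 ||- ~A: no world accessible from 2 forces A.
So the root 0 does not force ~~(A -> ~A) -> ((~A \/ A) -> ~~A); the model is a countermodel.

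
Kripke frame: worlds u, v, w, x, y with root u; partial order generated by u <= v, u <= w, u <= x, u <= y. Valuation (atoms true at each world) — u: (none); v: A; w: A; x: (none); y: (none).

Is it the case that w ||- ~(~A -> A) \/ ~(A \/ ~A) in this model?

w ||-/- ~(~A -> A) \/ ~(A \/ ~A): neither disjunct is forced at w.
w ||-/- ~(~A -> A) since w is accessible from w and w ||- ~A -> A.
w ||- ~A -> A vacuously: no world accessible from w forces the antecedent ~A.

No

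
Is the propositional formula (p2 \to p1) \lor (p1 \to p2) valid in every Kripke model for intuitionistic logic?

This is the Gödel–Dummett linearity axiom, which is not intuitionistically valid.
A Kripke countermodel: worlds u, v, w; order generated by u \le v, u \le w; atoms true at each world — u:{}; v:{p2}; w:{p1}.
u \nVdash (p2 \to p1) \lor (p1 \to p2): neither disjunct is forced at u.
u \nVdash p2 \to p1: at the accessible world v, v \Vdash p2 but v \nVdash p1.
v lacks atom p1, so v \nVdash p1.
So the root u does not force the formula.

No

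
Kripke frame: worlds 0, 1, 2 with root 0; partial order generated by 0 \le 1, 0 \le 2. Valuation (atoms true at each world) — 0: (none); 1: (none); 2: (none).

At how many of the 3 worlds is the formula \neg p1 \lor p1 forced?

0: forces it.
1: forces it.
2: forces it.
Worlds forcing the formula: {0, 1, 2}.

3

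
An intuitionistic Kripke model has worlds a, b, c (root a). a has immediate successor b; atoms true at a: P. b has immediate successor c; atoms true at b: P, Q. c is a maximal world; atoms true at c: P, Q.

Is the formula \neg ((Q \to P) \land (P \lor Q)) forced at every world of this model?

No

Not every world: a \nVdash \neg ((Q \to P) \land (P \lor Q)).
a \nVdash \neg ((Q \to P) \land (P \lor Q)) since a is accessible from a and a \Vdash (Q \to P) \land (P \lor Q).
a \Vdash (Q \to P) \land (P \lor Q) since a forces both conjuncts.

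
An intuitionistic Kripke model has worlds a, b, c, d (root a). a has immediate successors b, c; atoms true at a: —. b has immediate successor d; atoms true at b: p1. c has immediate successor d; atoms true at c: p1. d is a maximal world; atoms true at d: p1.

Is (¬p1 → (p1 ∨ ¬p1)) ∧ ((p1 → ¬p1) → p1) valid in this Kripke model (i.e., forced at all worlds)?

Yes

a ⊩ (¬p1 → (p1 ∨ ¬p1)) ∧ ((p1 → ¬p1) → p1) since a forces both conjuncts.
Since the root a forces (¬p1 → (p1 ∨ ¬p1)) ∧ ((p1 → ¬p1) → p1) and forcing is persistent (monotone upward), every world forces it.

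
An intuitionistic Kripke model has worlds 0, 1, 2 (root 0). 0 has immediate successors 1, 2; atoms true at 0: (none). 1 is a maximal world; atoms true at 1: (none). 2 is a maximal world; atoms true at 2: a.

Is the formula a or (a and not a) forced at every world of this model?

Not every world: 0 does not force a or (a and not a).
0 does not force a or (a and not a): neither disjunct is forced at 0.
0 lacks atom a, so 0 does not force a.

No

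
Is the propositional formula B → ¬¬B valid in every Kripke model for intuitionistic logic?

Yes

This is double-negation introduction, which is intuitionistically derivable.
If a world forces B then every accessible world forces B (persistence), so none forces ¬B; hence ¬¬B.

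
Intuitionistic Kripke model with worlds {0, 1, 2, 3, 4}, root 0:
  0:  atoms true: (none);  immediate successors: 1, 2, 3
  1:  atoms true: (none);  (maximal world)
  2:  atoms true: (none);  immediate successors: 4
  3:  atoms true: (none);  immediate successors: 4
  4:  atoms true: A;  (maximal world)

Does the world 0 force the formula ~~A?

No

0 ||-/- ~~A since 1 is accessible from 0 and 1 ||- ~A.
1 ||- ~A: no world accessible from 1 forces A.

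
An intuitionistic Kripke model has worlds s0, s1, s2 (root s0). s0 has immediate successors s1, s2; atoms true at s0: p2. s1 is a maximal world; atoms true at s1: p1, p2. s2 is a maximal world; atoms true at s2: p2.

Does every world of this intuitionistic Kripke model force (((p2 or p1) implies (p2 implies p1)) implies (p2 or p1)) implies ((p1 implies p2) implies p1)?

No

Not every world: s0 does not force (((p2 or p1) implies (p2 implies p1)) implies (p2 or p1)) implies ((p1 implies p2) implies p1).
s0 does not force (((p2 or p1) implies (p2 implies p1)) implies (p2 or p1)) implies ((p1 implies p2) implies p1): already at s0 itself, s0 forces ((p2 or p1) implies (p2 implies p1)) implies (p2 or p1) but s0 does not force (p1 implies p2) implies p1.
s0 does not force (p1 implies p2) implies p1: already at s0 itself, s0 forces p1 implies p2 but s0 does not force p1.
s0 lacks atom p1, so s0 does not force p1.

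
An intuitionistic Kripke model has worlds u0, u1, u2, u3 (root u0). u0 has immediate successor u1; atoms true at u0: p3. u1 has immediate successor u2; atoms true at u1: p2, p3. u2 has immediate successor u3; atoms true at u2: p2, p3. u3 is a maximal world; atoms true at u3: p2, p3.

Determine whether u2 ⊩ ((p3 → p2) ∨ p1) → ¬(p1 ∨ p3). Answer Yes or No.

u2 ⊮ ((p3 → p2) ∨ p1) → ¬(p1 ∨ p3): already at u2 itself, u2 ⊩ (p3 → p2) ∨ p1 but u2 ⊮ ¬(p1 ∨ p3).
u2 ⊮ ¬(p1 ∨ p3) since u2 is accessible from u2 and u2 ⊩ p1 ∨ p3.
u2 ⊩ p1 ∨ p3 via the disjunct p3.

No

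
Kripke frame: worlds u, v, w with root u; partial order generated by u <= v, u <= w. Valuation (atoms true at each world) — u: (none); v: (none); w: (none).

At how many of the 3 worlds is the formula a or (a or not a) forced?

3

u: forces it.
v: forces it.
w: forces it.
Worlds forcing the formula: {u, v, w}.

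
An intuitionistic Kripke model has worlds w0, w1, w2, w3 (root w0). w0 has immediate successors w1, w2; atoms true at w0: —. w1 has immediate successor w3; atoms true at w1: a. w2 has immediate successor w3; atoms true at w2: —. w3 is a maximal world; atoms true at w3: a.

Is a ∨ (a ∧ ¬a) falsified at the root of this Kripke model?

Yes

w0 ⊮ a ∨ (a ∧ ¬a): neither disjunct is forced at w0.
w0 lacks atom a, so w0 ⊮ a.
So the root w0 does not force a ∨ (a ∧ ¬a); the model is a countermodel.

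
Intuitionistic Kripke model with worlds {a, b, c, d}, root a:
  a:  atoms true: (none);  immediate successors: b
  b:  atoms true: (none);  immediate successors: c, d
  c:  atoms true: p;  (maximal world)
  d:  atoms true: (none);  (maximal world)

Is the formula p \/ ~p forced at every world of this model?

Not every world: a ||-/- p \/ ~p.
a ||-/- p \/ ~p: neither disjunct is forced at a.
a lacks atom p, so a ||-/- p.

No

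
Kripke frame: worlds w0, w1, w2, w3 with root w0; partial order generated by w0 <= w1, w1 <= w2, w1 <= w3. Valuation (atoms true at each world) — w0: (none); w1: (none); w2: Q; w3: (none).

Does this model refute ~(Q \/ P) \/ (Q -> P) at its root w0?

Yes

w0 ||-/- ~(Q \/ P) \/ (Q -> P): neither disjunct is forced at w0.
w0 ||-/- ~(Q \/ P) since w2 is accessible from w0 and w2 ||- Q \/ P.
w2 ||- Q \/ P via the disjunct Q.
So the root w0 does not force ~(Q \/ P) \/ (Q -> P); the model is a countermodel.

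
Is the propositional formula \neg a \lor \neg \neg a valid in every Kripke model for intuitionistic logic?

This is the weak law of excluded middle, which is not intuitionistically valid.
A Kripke countermodel: worlds u, v, w; order generated by u \le v, u \le w; atoms true at each world — u:{}; v:{a}; w:{}.
u \nVdash \neg a \lor \neg \neg a: neither disjunct is forced at u.
u \nVdash \neg a since v is accessible from u and v \Vdash a.
So the root u does not force the formula.

No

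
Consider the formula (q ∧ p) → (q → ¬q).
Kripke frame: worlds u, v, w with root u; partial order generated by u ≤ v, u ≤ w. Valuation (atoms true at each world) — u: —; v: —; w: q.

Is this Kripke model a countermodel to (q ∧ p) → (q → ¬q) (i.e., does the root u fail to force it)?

u ⊩ (q ∧ p) → (q → ¬q) vacuously: no world accessible from u forces the antecedent q ∧ p.
So the root u forces (q ∧ p) → (q → ¬q); the model is not a countermodel.

No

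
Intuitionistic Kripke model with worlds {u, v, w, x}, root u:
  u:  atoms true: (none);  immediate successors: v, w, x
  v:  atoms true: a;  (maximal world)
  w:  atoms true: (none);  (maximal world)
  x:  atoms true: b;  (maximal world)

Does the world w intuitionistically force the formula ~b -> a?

No

w ||-/- ~b -> a: already at w itself, w ||- ~b but w ||-/- a.
w lacks atom a, so w ||-/- a.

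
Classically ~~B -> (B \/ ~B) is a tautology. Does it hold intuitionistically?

No

This is a variant of double-negation elimination (deriving excluded middle from double negation), which is not intuitionistically valid.
A Kripke countermodel: worlds a, b; order generated by a <= b; atoms true at each world — a:{}; b:{B}.
a ||-/- ~~B -> (B \/ ~B): already at a itself, a ||- ~~B but a ||-/- B \/ ~B.
a ||-/- B \/ ~B: neither disjunct is forced at a.
a lacks atom B, so a ||-/- B.
So the root a does not force the formula.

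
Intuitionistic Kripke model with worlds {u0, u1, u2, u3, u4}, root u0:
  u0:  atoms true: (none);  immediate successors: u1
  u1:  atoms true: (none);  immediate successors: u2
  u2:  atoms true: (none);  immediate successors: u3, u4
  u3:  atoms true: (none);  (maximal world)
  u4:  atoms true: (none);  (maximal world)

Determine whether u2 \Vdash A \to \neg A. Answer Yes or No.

u2 \Vdash A \to \neg A vacuously: no world accessible from u2 forces the antecedent A.

Yes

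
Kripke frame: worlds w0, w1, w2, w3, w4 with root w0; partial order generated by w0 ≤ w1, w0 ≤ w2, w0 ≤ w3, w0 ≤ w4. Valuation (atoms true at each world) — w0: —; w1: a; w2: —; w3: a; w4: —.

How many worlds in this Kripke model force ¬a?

2

w0: does not force it — w0 ⊮ ¬a since w1 is accessible from w0 and w1 ⊩ a.
w1: does not force it — w1 ⊮ ¬a since w1 is accessible from w1 and w1 ⊩ a.
w2: forces it.
w3: does not force it — w3 ⊮ ¬a since w3 is accessible from w3 and w3 ⊩ a.
w4: forces it.
Worlds forcing the formula: {w2, w4}.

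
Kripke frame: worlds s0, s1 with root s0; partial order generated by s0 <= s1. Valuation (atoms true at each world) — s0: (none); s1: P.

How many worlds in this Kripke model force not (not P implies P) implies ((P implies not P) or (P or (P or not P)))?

2

s0: forces it.
s1: forces it.
Worlds forcing the formula: {s0, s1}.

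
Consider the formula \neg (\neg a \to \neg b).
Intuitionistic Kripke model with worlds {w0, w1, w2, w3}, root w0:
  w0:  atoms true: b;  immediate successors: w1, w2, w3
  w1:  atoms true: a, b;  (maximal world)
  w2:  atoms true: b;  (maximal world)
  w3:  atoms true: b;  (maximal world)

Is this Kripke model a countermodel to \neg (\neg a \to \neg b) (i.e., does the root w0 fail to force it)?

w0 \nVdash \neg (\neg a \to \neg b) since w1 is accessible from w0 and w1 \Vdash \neg a \to \neg b.
w1 \Vdash \neg a \to \neg b vacuously: no world accessible from w1 forces the antecedent \neg a.
So the root w0 does not force \neg (\neg a \to \neg b); the model is a countermodel.

Yes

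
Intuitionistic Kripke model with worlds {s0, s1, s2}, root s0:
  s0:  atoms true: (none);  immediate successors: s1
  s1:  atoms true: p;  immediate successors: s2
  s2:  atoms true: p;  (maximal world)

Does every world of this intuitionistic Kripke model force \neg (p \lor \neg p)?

Not every world: s0 \nVdash \neg (p \lor \neg p).
s0 \nVdash \neg (p \lor \neg p) since s1 is accessible from s0 and s1 \Vdash p \lor \neg p.
s1 \Vdash p \lor \neg p via the disjunct p.

No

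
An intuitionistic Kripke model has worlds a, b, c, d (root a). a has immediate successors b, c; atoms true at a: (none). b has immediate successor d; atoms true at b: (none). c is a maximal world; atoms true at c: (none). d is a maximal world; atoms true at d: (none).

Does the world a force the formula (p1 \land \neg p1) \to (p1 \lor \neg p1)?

Yes

a \Vdash (p1 \land \neg p1) \to (p1 \lor \neg p1) vacuously: no world accessible from a forces the antecedent p1 \land \neg p1.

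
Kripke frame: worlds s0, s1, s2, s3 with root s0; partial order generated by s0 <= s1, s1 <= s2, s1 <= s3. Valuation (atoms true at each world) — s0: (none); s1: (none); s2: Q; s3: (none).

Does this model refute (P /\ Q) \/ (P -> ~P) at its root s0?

s0 ||- (P /\ Q) \/ (P -> ~P) via the disjunct P -> ~P.
So the root s0 forces (P /\ Q) \/ (P -> ~P); the model is not a countermodel.

No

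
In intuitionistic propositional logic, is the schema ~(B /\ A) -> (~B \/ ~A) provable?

No

This is the constructively invalid direction of De Morgan's law for conjunction, which is not intuitionistically valid.
A Kripke countermodel: worlds u, v, w; order generated by u <= v, u <= w; atoms true at each world — u:{}; v:{B}; w:{A}.
u ||-/- ~(B /\ A) -> (~B \/ ~A): already at u itself, u ||- ~(B /\ A) but u ||-/- ~B \/ ~A.
u ||-/- ~B \/ ~A: neither disjunct is forced at u.
u ||-/- ~B since v is accessible from u and v ||- B.
So the root u does not force the formula.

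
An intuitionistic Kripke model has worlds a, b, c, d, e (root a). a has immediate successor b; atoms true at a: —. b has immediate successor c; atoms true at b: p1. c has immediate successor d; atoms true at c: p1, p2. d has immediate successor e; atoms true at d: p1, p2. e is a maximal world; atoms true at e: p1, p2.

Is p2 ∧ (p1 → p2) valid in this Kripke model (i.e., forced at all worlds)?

No

Not every world: a ⊮ p2 ∧ (p1 → p2).
a ⊮ p2 ∧ (p1 → p2) since a fails p2.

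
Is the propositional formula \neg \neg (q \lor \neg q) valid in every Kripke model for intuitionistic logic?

This is the double negation of excluded middle, which is intuitionistically derivable.
Assuming \neg (q \lor \neg q): from q we'd get q \lor \neg q, so \neg q; but then q \lor \neg q again — contradiction. Hence \neg \neg (q \lor \neg q).

Yes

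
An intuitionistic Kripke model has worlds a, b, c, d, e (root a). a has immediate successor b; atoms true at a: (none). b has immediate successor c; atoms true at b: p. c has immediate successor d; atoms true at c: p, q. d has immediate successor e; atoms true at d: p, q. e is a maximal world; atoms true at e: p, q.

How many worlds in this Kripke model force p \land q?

a: does not force it — a \nVdash p \land q since a fails p.
b: does not force it — b \nVdash p \land q since b fails q.
c: forces it.
d: forces it.
e: forces it.
Worlds forcing the formula: {c, d, e}.

3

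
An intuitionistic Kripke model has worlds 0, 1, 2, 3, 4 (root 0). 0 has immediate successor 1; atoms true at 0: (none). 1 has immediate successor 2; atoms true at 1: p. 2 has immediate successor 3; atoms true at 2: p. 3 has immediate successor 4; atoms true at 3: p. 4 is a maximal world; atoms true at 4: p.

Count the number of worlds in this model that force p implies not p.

0: does not force it — 0 does not force p implies not p: at the accessible world 1, 1 forces p but 1 does not force not p.
1: does not force it — 1 does not force p implies not p: already at 1 itself, 1 forces p but 1 does not force not p.
2: does not force it — 2 does not force p implies not p: already at 2 itself, 2 forces p but 2 does not force not p.
3: does not force it.
4: does not force it.
Worlds forcing the formula: { }.

0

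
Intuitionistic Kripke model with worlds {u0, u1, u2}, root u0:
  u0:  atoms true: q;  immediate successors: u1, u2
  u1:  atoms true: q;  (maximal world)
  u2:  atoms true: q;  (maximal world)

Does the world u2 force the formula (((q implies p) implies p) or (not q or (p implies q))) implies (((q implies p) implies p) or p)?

Yes

u2 forces (((q implies p) implies p) or (not q or (p implies q))) implies (((q implies p) implies p) or p): every world accessible from u2 that forces ((q implies p) implies p) or (not q or (p implies q)) (namely u2) also forces ((q implies p) implies p) or p.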